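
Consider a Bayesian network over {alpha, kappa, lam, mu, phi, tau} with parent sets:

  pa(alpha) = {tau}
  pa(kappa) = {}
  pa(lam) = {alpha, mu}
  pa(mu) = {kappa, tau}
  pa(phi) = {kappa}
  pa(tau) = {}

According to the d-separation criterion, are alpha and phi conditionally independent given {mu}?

No

Enumerating the 2 paths from alpha to phi and testing each for blocking by {mu}:
Path 1: alpha → lam ← mu ← kappa → phi
  lam is a collider here and neither lam nor any of its descendants is conditioned on, so the collider stays closed — the path is blocked at lam.
Path 2: alpha ← tau → mu ← kappa → phi
  tau is a fork and tau is not conditioned on; mu is a collider and mu is conditioned on, which opens it; kappa is a fork and kappa is not conditioned on — no node blocks this path, so it is active.
At least one path is unblocked, so d-separation fails.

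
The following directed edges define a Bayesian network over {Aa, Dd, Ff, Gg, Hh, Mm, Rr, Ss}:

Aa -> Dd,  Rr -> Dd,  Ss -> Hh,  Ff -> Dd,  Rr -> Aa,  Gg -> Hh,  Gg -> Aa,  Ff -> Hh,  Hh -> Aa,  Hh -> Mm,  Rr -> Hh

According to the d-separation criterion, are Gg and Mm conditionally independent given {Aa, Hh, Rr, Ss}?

Yes

6 paths connect Gg and Mm; each must be blocked for d-separation to hold:
Path 1: Gg → Aa ← Hh → Mm
  Hh is a fork here and Hh is conditioned on, so the path is blocked at Hh.
Path 2: Gg → Aa ← Rr → Hh → Mm
  Rr is a fork here and Rr is conditioned on, so the path is blocked at Rr.
Path 3: Gg → Aa ← Rr → Dd ← Ff → Hh → Mm
  Rr is a fork here and Rr is conditioned on, so the path is blocked at Rr.
Path 4: Gg → Aa → Dd ← Ff → Hh → Mm
  Aa is a chain here and Aa is conditioned on, so the path is blocked at Aa.
Path 5: Gg → Aa → Dd ← Rr → Hh → Mm
  Aa is a chain here and Aa is conditioned on, so the path is blocked at Aa.
Path 6: Gg → Hh → Mm
  Hh is a chain here and Hh is conditioned on, so the path is blocked at Hh.
Every path is blocked, so Gg and Mm are d-separated given {Aa, Hh, Rr, Ss}.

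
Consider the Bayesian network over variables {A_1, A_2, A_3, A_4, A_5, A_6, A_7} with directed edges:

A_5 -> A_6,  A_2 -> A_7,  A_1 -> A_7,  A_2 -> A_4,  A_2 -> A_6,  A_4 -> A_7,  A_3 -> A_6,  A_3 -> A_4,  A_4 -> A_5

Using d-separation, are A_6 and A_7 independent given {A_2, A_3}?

6 paths connect A_6 and A_7; each must be blocked for d-separation to hold:
Path 1: A_6 ← A_5 ← A_4 → A_7
  A_5 is a chain and A_5 is not conditioned on; A_4 is a fork and A_4 is not conditioned on — no node blocks this path, so it is active.
Path 2: A_6 ← A_5 ← A_4 ← A_2 → A_7
  A_2 is a fork here and A_2 is conditioned on, so the path is blocked at A_2.
Path 3: A_6 ← A_2 → A_7
  A_2 is a fork here and A_2 is conditioned on, so the path is blocked at A_2.
Path 4: A_6 ← A_2 → A_4 → A_7
  A_2 is a fork here and A_2 is conditioned on, so the path is blocked at A_2.
Path 5: A_6 ← A_3 → A_4 → A_7
  A_3 is a fork here and A_3 is conditioned on, so the path is blocked at A_3.
Path 6: A_6 ← A_3 → A_4 ← A_2 → A_7
  A_3 is a fork here and A_3 is conditioned on, so the path is blocked at A_3.
At least one path is unblocked, so d-separation fails.

No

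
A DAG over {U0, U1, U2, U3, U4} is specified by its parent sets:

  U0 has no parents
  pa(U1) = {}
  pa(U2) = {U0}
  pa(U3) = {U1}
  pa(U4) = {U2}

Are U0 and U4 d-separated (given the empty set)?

There is one path between U0 and U4:
  1. U0 → U2 → U4 — U2:chain[open] ⇒ active
Since the path U0 → U2 → U4 is active, U0 and U4 are not d-separated given ∅.

No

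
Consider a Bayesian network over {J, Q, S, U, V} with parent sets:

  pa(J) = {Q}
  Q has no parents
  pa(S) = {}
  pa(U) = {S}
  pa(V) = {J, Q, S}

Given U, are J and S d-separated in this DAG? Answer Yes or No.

We examine all 2 paths between J and S:
Path 1: J ← Q → V ← S
  V is a collider here and neither V nor any of its descendants is conditioned on, so the collider stays closed — the path is blocked at V.
Path 2: J → V ← S
  V is a collider here and neither V nor any of its descendants is conditioned on, so the collider stays closed — the path is blocked at V.
Since every path is blocked, d-separation holds.

Yes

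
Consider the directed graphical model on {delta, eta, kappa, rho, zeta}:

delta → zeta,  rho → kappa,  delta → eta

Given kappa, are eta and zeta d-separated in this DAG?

No

The only undirected path from eta to zeta is:
  1. eta ← delta → zeta — delta:fork[open] ⇒ active
Because an active path exists, eta and zeta are not d-separated.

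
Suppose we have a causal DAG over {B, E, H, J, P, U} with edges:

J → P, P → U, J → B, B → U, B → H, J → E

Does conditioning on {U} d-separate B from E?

We examine all 2 paths between B and E:
Path 1: B ← J → E
  J is a fork and J is not conditioned on — no node blocks this path, so it is active.
Path 2: B → U ← P ← J → E
  U is a collider and U is conditioned on, which opens it; P is a chain and P is not conditioned on; J is a fork and J is not conditioned on — no node blocks this path, so it is active.
Because an active path exists, B and E are not d-separated.

No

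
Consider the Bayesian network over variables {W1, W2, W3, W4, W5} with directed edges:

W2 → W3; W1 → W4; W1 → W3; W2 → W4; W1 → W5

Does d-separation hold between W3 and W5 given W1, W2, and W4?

Yes — W3 and W5 are d-separated given {W1, W2, W4}.

2 paths connect W3 and W5; each must be blocked for d-separation to hold:
Path 1: W3 ← W2 → W4 ← W1 → W5
  W2 is a fork here and W2 is conditioned on, so the path is blocked at W2.
Path 2: W3 ← W1 → W5
  W1 is a fork here and W1 is conditioned on, so the path is blocked at W1.
Since every path is blocked, d-separation holds.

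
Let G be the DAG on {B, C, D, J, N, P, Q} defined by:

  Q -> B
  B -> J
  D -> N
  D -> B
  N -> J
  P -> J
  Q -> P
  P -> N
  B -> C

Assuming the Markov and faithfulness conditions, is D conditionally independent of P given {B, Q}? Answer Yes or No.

Enumerating the 6 paths from D to P and testing each for blocking by {B, Q}:
  1. D → B ← Q → P — B:collider[open]; Q:fork[blocks] ⇒ blocked
  2. D → B → J ← P — B:chain[blocks]; J:collider[blocks] ⇒ blocked
  3. D → B → J ← N ← P — B:chain[blocks]; J:collider[blocks]; N:chain[open] ⇒ blocked
  4. D → N → J ← B ← Q → P — N:chain[open]; J:collider[blocks]; B:chain[blocks]; Q:fork[blocks] ⇒ blocked
  5. D → N → J ← P — N:chain[open]; J:collider[blocks] ⇒ blocked
  6. D → N ← P — N:collider[blocks] ⇒ blocked
All paths are blocked; D ⊥ P | {B, Q} holds.

Yes — D and P are d-separated given {B, Q}.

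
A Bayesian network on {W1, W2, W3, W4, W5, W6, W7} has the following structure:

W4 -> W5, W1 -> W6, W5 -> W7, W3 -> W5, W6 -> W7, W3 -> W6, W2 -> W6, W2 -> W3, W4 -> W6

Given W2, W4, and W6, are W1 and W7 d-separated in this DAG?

There are 4 undirected paths between W1 and W7; checking each against the conditioning set {W2, W4, W6}:
Path 1: W1 → W6 ← W2 → W3 → W5 → W7
  W2 is a fork here and W2 is conditioned on, so the path is blocked at W2.
Path 2: W1 → W6 ← W3 → W5 → W7
  W6 is a collider and W6 is conditioned on, which opens it; W3 is a fork and W3 is not conditioned on; W5 is a chain and W5 is not conditioned on — no node blocks this path, so it is active.
Path 3: W1 → W6 ← W4 → W5 → W7
  W4 is a fork here and W4 is conditioned on, so the path is blocked at W4.
Path 4: W1 → W6 → W7
  W6 is a chain here and W6 is conditioned on, so the path is blocked at W6.
At least one path is unblocked, so d-separation fails.

No — W1 and W7 are not d-separated given {W2, W4, W6}.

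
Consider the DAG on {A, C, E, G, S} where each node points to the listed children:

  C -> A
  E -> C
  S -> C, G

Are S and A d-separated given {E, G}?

There is one path between S and A:
  1. S → C → A — C:chain[open] ⇒ active
Since the path S → C → A is active, S and A are not d-separated given {E, G}.

No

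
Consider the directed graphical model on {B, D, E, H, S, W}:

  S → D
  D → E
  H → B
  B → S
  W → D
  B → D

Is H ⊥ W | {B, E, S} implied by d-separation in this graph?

Enumerating the 2 paths from H to W and testing each for blocking by {B, E, S}:
  1. H → B → D ← W — B:chain[blocks]; D:collider[open] ⇒ blocked
  2. H → B → S → D ← W — B:chain[blocks]; S:chain[blocks]; D:collider[open] ⇒ blocked
All paths are blocked; H ⊥ W | {B, E, S} holds.

Yes — H and W are d-separated given {B, E, S}.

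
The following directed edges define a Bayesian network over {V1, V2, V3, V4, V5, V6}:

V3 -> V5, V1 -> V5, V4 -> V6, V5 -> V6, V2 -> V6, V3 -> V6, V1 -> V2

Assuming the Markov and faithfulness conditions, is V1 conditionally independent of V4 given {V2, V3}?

3 paths connect V1 and V4; each must be blocked for d-separation to hold:
  1. V1 → V5 → V6 ← V4 — V5:chain[open]; V6:collider[blocks] ⇒ blocked
  2. V1 → V5 ← V3 → V6 ← V4 — V5:collider[blocks]; V3:fork[blocks]; V6:collider[blocks] ⇒ blocked
  3. V1 → V2 → V6 ← V4 — V2:chain[blocks]; V6:collider[blocks] ⇒ blocked
Since every path is blocked, d-separation holds.

Yes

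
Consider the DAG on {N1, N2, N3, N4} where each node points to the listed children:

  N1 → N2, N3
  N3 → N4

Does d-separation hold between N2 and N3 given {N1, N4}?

Only one path connects N2 and N3:
Path 1: N2 ← N1 → N3
  N1 is a fork here and N1 is conditioned on, so the path is blocked at N1.
Since every path is blocked, d-separation holds.

Yes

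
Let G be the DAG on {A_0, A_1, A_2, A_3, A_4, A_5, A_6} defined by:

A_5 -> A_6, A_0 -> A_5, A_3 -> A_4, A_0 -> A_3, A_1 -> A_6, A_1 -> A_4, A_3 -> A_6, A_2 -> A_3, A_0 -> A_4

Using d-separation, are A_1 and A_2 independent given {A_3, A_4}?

No

There are 6 undirected paths between A_1 and A_2; checking each against the conditioning set {A_3, A_4}:
  1. A_1 → A_6 ← A_3 ← A_2 — A_6:collider[blocks]; A_3:chain[blocks] ⇒ blocked
  2. A_1 → A_6 ← A_5 ← A_0 → A_3 ← A_2 — A_6:collider[blocks]; A_5:chain[open]; A_0:fork[open]; A_3:collider[open] ⇒ blocked
  3. A_1 → A_6 ← A_5 ← A_0 → A_4 ← A_3 ← A_2 — A_6:collider[blocks]; A_5:chain[open]; A_0:fork[open]; A_4:collider[open]; A_3:chain[blocks] ⇒ blocked
  4. A_1 → A_4 ← A_3 ← A_2 — A_4:collider[open]; A_3:chain[blocks] ⇒ blocked
  5. A_1 → A_4 ← A_0 → A_3 ← A_2 — A_4:collider[open]; A_0:fork[open]; A_3:collider[open] ⇒ active
  6. A_1 → A_4 ← A_0 → A_5 → A_6 ← A_3 ← A_2 — A_4:collider[open]; A_0:fork[open]; A_5:chain[open]; A_6:collider[blocks]; A_3:chain[blocks] ⇒ blocked
Since the path A_1 → A_4 ← A_0 → A_3 ← A_2 is active, A_1 and A_2 are not d-separated given {A_3, A_4}.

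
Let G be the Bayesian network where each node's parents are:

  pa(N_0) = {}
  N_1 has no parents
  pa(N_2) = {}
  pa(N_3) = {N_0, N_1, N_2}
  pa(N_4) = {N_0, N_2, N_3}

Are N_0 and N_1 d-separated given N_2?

Yes

3 paths connect N_0 and N_1; each must be blocked for d-separation to hold:
Path 1: N_0 → N_4 ← N_2 → N_3 ← N_1
  N_4 is a collider here and neither N_4 nor any of its descendants is conditioned on, so the collider stays closed — the path is blocked at N_4.
Path 2: N_0 → N_4 ← N_3 ← N_1
  N_4 is a collider here and neither N_4 nor any of its descendants is conditioned on, so the collider stays closed — the path is blocked at N_4.
Path 3: N_0 → N_3 ← N_1
  N_3 is a collider here and neither N_3 nor any of its descendants is conditioned on, so the collider stays closed — the path is blocked at N_3.
Every path is blocked, so N_0 and N_1 are d-separated given {N_2}.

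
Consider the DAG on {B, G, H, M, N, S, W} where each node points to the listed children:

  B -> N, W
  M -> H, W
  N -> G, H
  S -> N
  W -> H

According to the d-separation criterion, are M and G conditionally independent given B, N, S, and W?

There are 4 undirected paths between M and G; checking each against the conditioning set {B, N, S, W}:
  1. M → W → H ← N → G — W:chain[blocks]; H:collider[blocks]; N:fork[blocks] ⇒ blocked
  2. M → W ← B → N → G — W:collider[open]; B:fork[blocks]; N:chain[blocks] ⇒ blocked
  3. M → H ← W ← B → N → G — H:collider[blocks]; W:chain[blocks]; B:fork[blocks]; N:chain[blocks] ⇒ blocked
  4. M → H ← N → G — H:collider[blocks]; N:fork[blocks] ⇒ blocked
Since every path is blocked, d-separation holds.

Yes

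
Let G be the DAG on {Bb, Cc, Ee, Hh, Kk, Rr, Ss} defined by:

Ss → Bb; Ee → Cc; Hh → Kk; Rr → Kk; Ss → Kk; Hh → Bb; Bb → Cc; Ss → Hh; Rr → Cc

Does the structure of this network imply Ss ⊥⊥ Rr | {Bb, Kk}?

No

We examine all 6 paths between Ss and Rr:
Path 1: Ss → Bb → Cc ← Rr
  Bb is a chain here and Bb is conditioned on, so the path is blocked at Bb.
Path 2: Ss → Bb ← Hh → Kk ← Rr
  Bb is a collider and Bb is conditioned on, which opens it; Hh is a fork and Hh is not conditioned on; Kk is a collider and Kk is conditioned on, which opens it — no node blocks this path, so it is active.
Path 3: Ss → Kk ← Rr
  Kk is a collider and Kk is conditioned on, which opens it — no node blocks this path, so it is active.
Path 4: Ss → Kk ← Hh → Bb → Cc ← Rr
  Bb is a chain here and Bb is conditioned on, so the path is blocked at Bb.
Path 5: Ss → Hh → Bb → Cc ← Rr
  Bb is a chain here and Bb is conditioned on, so the path is blocked at Bb.
Path 6: Ss → Hh → Kk ← Rr
  Hh is a chain and Hh is not conditioned on; Kk is a collider and Kk is conditioned on, which opens it — no node blocks this path, so it is active.
At least one path is unblocked, so d-separation fails.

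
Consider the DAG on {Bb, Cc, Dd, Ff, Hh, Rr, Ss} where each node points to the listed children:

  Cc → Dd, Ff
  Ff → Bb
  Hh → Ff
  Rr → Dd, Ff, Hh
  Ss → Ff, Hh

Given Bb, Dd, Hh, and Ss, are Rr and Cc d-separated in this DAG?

No — Rr and Cc are not d-separated given {Bb, Dd, Hh, Ss}.

We examine all 4 paths between Rr and Cc:
  1. Rr → Dd ← Cc — Dd:collider[open] ⇒ active
  2. Rr → Hh ← Ss → Ff ← Cc — Hh:collider[open]; Ss:fork[blocks]; Ff:collider[open] ⇒ blocked
  3. Rr → Hh → Ff ← Cc — Hh:chain[blocks]; Ff:collider[open] ⇒ blocked
  4. Rr → Ff ← Cc — Ff:collider[open] ⇒ active
Because an active path exists, Rr and Cc are not d-separated.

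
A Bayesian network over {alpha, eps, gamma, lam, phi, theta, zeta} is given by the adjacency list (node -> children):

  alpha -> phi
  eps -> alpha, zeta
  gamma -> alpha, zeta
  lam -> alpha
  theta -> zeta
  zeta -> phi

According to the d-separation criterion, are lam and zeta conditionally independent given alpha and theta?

We examine all 3 paths between lam and zeta:
Path 1: lam → alpha → phi ← zeta
  alpha is a chain here and alpha is conditioned on, so the path is blocked at alpha.
Path 2: lam → alpha ← eps → zeta
  alpha is a collider and alpha is conditioned on, which opens it; eps is a fork and eps is not conditioned on — no node blocks this path, so it is active.
Path 3: lam → alpha ← gamma → zeta
  alpha is a collider and alpha is conditioned on, which opens it; gamma is a fork and gamma is not conditioned on — no node blocks this path, so it is active.
Because an active path exists, lam and zeta are not d-separated.

No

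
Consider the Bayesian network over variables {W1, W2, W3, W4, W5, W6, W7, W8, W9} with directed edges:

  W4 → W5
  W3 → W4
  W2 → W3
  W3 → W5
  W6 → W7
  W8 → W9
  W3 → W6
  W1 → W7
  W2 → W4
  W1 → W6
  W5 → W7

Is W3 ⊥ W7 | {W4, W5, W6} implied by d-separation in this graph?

There are 5 undirected paths between W3 and W7; checking each against the conditioning set {W4, W5, W6}:
Path 1: W3 → W6 → W7
  W6 is a chain here and W6 is conditioned on, so the path is blocked at W6.
Path 2: W3 → W6 ← W1 → W7
  W6 is a collider and W6 is conditioned on, which opens it; W1 is a fork and W1 is not conditioned on — no node blocks this path, so it is active.
Path 3: W3 ← W2 → W4 → W5 → W7
  W4 is a chain here and W4 is conditioned on, so the path is blocked at W4.
Path 4: W3 → W4 → W5 → W7
  W4 is a chain here and W4 is conditioned on, so the path is blocked at W4.
Path 5: W3 → W5 → W7
  W5 is a chain here and W5 is conditioned on, so the path is blocked at W5.
At least one path is unblocked, so d-separation fails.

No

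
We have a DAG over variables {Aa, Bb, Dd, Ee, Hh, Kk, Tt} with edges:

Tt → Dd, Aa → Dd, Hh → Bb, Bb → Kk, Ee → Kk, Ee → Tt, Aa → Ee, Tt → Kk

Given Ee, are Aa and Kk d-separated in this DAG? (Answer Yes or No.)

We examine all 4 paths between Aa and Kk:
Path 1: Aa → Ee → Kk
  Ee is a chain here and Ee is conditioned on, so the path is blocked at Ee.
Path 2: Aa → Ee → Tt → Kk
  Ee is a chain here and Ee is conditioned on, so the path is blocked at Ee.
Path 3: Aa → Dd ← Tt ← Ee → Kk
  Dd is a collider here and neither Dd nor any of its descendants is conditioned on, so the collider stays closed — the path is blocked at Dd.
Path 4: Aa → Dd ← Tt → Kk
  Dd is a collider here and neither Dd nor any of its descendants is conditioned on, so the collider stays closed — the path is blocked at Dd.
Every path is blocked, so Aa and Kk are d-separated given {Ee}.

Yes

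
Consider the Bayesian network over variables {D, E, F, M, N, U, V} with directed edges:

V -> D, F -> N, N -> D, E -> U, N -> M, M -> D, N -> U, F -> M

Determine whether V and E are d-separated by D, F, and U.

There are 3 undirected paths between V and E; checking each against the conditioning set {D, F, U}:
  1. V → D ← N → U ← E — D:collider[open]; N:fork[open]; U:collider[open] ⇒ active
  2. V → D ← M ← F → N → U ← E — D:collider[open]; M:chain[open]; F:fork[blocks]; N:chain[open]; U:collider[open] ⇒ blocked
  3. V → D ← M ← N → U ← E — D:collider[open]; M:chain[open]; N:fork[open]; U:collider[open] ⇒ active
Because an active path exists, V and E are not d-separated.

No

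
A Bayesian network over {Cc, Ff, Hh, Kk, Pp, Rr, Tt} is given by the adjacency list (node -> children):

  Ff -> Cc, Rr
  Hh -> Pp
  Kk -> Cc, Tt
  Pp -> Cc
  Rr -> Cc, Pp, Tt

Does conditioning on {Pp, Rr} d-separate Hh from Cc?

There are 4 undirected paths between Hh and Cc; checking each against the conditioning set {Pp, Rr}:
  1. Hh → Pp ← Rr → Cc — Pp:collider[open]; Rr:fork[blocks] ⇒ blocked
  2. Hh → Pp ← Rr ← Ff → Cc — Pp:collider[open]; Rr:chain[blocks]; Ff:fork[open] ⇒ blocked
  3. Hh → Pp ← Rr → Tt ← Kk → Cc — Pp:collider[open]; Rr:fork[blocks]; Tt:collider[blocks]; Kk:fork[open] ⇒ blocked
  4. Hh → Pp → Cc — Pp:chain[blocks] ⇒ blocked
All paths are blocked; Hh ⊥ Cc | {Pp, Rr} holds.

Yes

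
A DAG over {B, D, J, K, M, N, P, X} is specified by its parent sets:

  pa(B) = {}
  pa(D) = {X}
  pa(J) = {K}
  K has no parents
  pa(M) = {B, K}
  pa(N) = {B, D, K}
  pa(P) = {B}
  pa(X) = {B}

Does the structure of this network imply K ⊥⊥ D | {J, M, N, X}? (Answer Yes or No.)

No

We examine all 4 paths between K and D:
  1. K → N ← B → X → D — N:collider[open]; B:fork[open]; X:chain[blocks] ⇒ blocked
  2. K → N ← D — N:collider[open] ⇒ active
  3. K → M ← B → N ← D — M:collider[open]; B:fork[open]; N:collider[open] ⇒ active
  4. K → M ← B → X → D — M:collider[open]; B:fork[open]; X:chain[blocks] ⇒ blocked
Since the path K → N ← D is active, K and D are not d-separated given {J, M, N, X}.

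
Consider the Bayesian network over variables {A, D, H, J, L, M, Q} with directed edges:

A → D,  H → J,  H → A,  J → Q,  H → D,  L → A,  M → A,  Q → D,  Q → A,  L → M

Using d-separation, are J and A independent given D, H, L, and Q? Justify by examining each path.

Enumerating the 6 paths from J to A and testing each for blocking by {D, H, L, Q}:
Path 1: J → Q → A
  Q is a chain here and Q is conditioned on, so the path is blocked at Q.
Path 2: J → Q → D ← A
  Q is a chain here and Q is conditioned on, so the path is blocked at Q.
Path 3: J → Q → D ← H → A
  Q is a chain here and Q is conditioned on, so the path is blocked at Q.
Path 4: J ← H → A
  H is a fork here and H is conditioned on, so the path is blocked at H.
Path 5: J ← H → D ← A
  H is a fork here and H is conditioned on, so the path is blocked at H.
Path 6: J ← H → D ← Q → A
  H is a fork here and H is conditioned on, so the path is blocked at H.
All paths are blocked; J ⊥ A | {D, H, L, Q} holds.

Yes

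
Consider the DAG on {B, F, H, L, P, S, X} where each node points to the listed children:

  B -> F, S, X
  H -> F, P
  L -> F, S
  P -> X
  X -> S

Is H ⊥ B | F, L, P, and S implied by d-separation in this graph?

There are 6 undirected paths between H and B; checking each against the conditioning set {F, L, P, S}:
Path 1: H → F ← L → S ← X ← B
  L is a fork here and L is conditioned on, so the path is blocked at L.
Path 2: H → F ← L → S ← B
  L is a fork here and L is conditioned on, so the path is blocked at L.
Path 3: H → F ← B
  F is a collider and F is conditioned on, which opens it — no node blocks this path, so it is active.
Path 4: H → P → X → S ← L → F ← B
  P is a chain here and P is conditioned on, so the path is blocked at P.
Path 5: H → P → X → S ← B
  P is a chain here and P is conditioned on, so the path is blocked at P.
Path 6: H → P → X ← B
  P is a chain here and P is conditioned on, so the path is blocked at P.
At least one path is unblocked, so d-separation fails.

No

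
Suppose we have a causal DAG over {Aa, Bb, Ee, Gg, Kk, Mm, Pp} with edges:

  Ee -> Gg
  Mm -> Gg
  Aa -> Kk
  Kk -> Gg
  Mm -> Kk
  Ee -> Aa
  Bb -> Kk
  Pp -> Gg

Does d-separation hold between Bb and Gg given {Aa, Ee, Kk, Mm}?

3 paths connect Bb and Gg; each must be blocked for d-separation to hold:
Path 1: Bb → Kk ← Mm → Gg
  Mm is a fork here and Mm is conditioned on, so the path is blocked at Mm.
Path 2: Bb → Kk → Gg
  Kk is a chain here and Kk is conditioned on, so the path is blocked at Kk.
Path 3: Bb → Kk ← Aa ← Ee → Gg
  Aa is a chain here and Aa is conditioned on, so the path is blocked at Aa.
All paths are blocked; Bb ⊥ Gg | {Aa, Ee, Kk, Mm} holds.

Yes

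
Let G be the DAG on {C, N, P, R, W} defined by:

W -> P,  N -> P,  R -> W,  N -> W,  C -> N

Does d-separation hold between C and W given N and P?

Yes — C and W are d-separated given {N, P}.

There are 2 undirected paths between C and W; checking each against the conditioning set {N, P}:
Path 1: C → N → W
  N is a chain here and N is conditioned on, so the path is blocked at N.
Path 2: C → N → P ← W
  N is a chain here and N is conditioned on, so the path is blocked at N.
Since every path is blocked, d-separation holds.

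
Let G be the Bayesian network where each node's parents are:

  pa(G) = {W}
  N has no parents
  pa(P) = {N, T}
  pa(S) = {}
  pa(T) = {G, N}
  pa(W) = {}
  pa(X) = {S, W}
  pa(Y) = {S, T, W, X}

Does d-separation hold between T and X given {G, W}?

Enumerating the 6 paths from T to X and testing each for blocking by {G, W}:
Path 1: T → Y ← X
  Y is a collider here and neither Y nor any of its descendants is conditioned on, so the collider stays closed — the path is blocked at Y.
Path 2: T → Y ← W → X
  Y is a collider here and neither Y nor any of its descendants is conditioned on, so the collider stays closed — the path is blocked at Y.
Path 3: T → Y ← S → X
  Y is a collider here and neither Y nor any of its descendants is conditioned on, so the collider stays closed — the path is blocked at Y.
Path 4: T ← G ← W → Y ← X
  G is a chain here and G is conditioned on, so the path is blocked at G.
Path 5: T ← G ← W → Y ← S → X
  G is a chain here and G is conditioned on, so the path is blocked at G.
Path 6: T ← G ← W → X
  G is a chain here and G is conditioned on, so the path is blocked at G.
Every path is blocked, so T and X are d-separated given {G, W}.

Yes — T and X are d-separated given {G, W}.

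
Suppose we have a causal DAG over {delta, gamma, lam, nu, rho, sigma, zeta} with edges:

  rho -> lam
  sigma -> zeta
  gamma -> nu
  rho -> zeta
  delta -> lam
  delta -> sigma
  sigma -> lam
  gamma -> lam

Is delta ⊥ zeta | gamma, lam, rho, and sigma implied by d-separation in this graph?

4 paths connect delta and zeta; each must be blocked for d-separation to hold:
  1. delta → lam ← rho → zeta — lam:collider[open]; rho:fork[blocks] ⇒ blocked
  2. delta → lam ← sigma → zeta — lam:collider[open]; sigma:fork[blocks] ⇒ blocked
  3. delta → sigma → zeta — sigma:chain[blocks] ⇒ blocked
  4. delta → sigma → lam ← rho → zeta — sigma:chain[blocks]; lam:collider[open]; rho:fork[blocks] ⇒ blocked
All paths are blocked; delta ⊥ zeta | {gamma, lam, rho, sigma} holds.

Yes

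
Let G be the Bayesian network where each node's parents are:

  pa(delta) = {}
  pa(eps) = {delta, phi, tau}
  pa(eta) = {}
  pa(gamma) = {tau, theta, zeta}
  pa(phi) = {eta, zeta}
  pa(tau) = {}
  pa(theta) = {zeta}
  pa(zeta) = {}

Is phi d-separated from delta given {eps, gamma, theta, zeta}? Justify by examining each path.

3 paths connect phi and delta; each must be blocked for d-separation to hold:
  1. phi ← zeta → theta → gamma ← tau → eps ← delta — zeta:fork[blocks]; theta:chain[blocks]; gamma:collider[open]; tau:fork[open]; eps:collider[open] ⇒ blocked
  2. phi ← zeta → gamma ← tau → eps ← delta — zeta:fork[blocks]; gamma:collider[open]; tau:fork[open]; eps:collider[open] ⇒ blocked
  3. phi → eps ← delta — eps:collider[open] ⇒ active
Because an active path exists, phi and delta are not d-separated.

No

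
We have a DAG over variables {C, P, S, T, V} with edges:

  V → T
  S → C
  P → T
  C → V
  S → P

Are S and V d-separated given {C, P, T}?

Yes

We examine all 2 paths between S and V:
Path 1: S → C → V
  C is a chain here and C is conditioned on, so the path is blocked at C.
Path 2: S → P → T ← V
  P is a chain here and P is conditioned on, so the path is blocked at P.
Every path is blocked, so S and V are d-separated given {C, P, T}.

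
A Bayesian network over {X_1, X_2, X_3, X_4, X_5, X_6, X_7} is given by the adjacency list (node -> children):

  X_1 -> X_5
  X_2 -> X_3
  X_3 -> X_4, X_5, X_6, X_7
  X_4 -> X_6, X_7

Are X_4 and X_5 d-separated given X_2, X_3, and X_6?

3 paths connect X_4 and X_5; each must be blocked for d-separation to hold:
  1. X_4 ← X_3 → X_5 — X_3:fork[blocks] ⇒ blocked
  2. X_4 → X_6 ← X_3 → X_5 — X_6:collider[open]; X_3:fork[blocks] ⇒ blocked
  3. X_4 → X_7 ← X_3 → X_5 — X_7:collider[blocks]; X_3:fork[blocks] ⇒ blocked
Since every path is blocked, d-separation holds.

Yes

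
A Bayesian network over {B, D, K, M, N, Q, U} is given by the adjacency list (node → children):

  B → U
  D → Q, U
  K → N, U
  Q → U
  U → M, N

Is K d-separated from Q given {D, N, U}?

There are 4 undirected paths between K and Q; checking each against the conditioning set {D, N, U}:
Path 1: K → U ← Q
  U is a collider and U is conditioned on, which opens it — no node blocks this path, so it is active.
Path 2: K → U ← D → Q
  D is a fork here and D is conditioned on, so the path is blocked at D.
Path 3: K → N ← U ← Q
  U is a chain here and U is conditioned on, so the path is blocked at U.
Path 4: K → N ← U ← D → Q
  U is a chain here and U is conditioned on, so the path is blocked at U.
Since the path K → U ← Q is active, K and Q are not d-separated given {D, N, U}.

No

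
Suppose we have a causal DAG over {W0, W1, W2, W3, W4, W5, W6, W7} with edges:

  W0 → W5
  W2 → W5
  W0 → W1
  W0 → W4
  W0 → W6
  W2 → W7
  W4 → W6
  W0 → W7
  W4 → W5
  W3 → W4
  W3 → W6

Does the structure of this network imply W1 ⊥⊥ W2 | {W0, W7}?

Yes — W1 and W2 are d-separated given {W0, W7}.

Enumerating the 5 paths from W1 to W2 and testing each for blocking by {W0, W7}:
Path 1: W1 ← W0 → W4 → W5 ← W2
  W0 is a fork here and W0 is conditioned on, so the path is blocked at W0.
Path 2: W1 ← W0 → W5 ← W2
  W0 is a fork here and W0 is conditioned on, so the path is blocked at W0.
Path 3: W1 ← W0 → W7 ← W2
  W0 is a fork here and W0 is conditioned on, so the path is blocked at W0.
Path 4: W1 ← W0 → W6 ← W4 → W5 ← W2
  W0 is a fork here and W0 is conditioned on, so the path is blocked at W0.
Path 5: W1 ← W0 → W6 ← W3 → W4 → W5 ← W2
  W0 is a fork here and W0 is conditioned on, so the path is blocked at W0.
Since every path is blocked, d-separation holds.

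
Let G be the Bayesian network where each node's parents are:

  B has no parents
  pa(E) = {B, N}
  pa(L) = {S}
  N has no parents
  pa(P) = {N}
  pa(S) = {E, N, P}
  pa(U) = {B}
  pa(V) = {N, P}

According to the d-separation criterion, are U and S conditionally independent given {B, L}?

Yes

Enumerating the 4 paths from U to S and testing each for blocking by {B, L}:
  1. U ← B → E ← N → S — B:fork[blocks]; E:collider[open]; N:fork[open] ⇒ blocked
  2. U ← B → E ← N → P → S — B:fork[blocks]; E:collider[open]; N:fork[open]; P:chain[open] ⇒ blocked
  3. U ← B → E ← N → V ← P → S — B:fork[blocks]; E:collider[open]; N:fork[open]; V:collider[blocks]; P:fork[open] ⇒ blocked
  4. U ← B → E → S — B:fork[blocks]; E:chain[open] ⇒ blocked
Every path is blocked, so U and S are d-separated given {B, L}.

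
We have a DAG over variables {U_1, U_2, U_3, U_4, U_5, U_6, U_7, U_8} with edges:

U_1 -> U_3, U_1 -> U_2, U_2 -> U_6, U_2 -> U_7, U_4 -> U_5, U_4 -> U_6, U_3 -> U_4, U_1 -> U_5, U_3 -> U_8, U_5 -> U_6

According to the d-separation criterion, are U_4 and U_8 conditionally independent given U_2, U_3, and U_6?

Enumerating the 5 paths from U_4 to U_8 and testing each for blocking by {U_2, U_3, U_6}:
Path 1: U_4 → U_6 ← U_2 ← U_1 → U_3 → U_8
  U_2 is a chain here and U_2 is conditioned on, so the path is blocked at U_2.
Path 2: U_4 → U_6 ← U_5 ← U_1 → U_3 → U_8
  U_3 is a chain here and U_3 is conditioned on, so the path is blocked at U_3.
Path 3: U_4 ← U_3 → U_8
  U_3 is a fork here and U_3 is conditioned on, so the path is blocked at U_3.
Path 4: U_4 → U_5 ← U_1 → U_3 → U_8
  U_3 is a chain here and U_3 is conditioned on, so the path is blocked at U_3.
Path 5: U_4 → U_5 → U_6 ← U_2 ← U_1 → U_3 → U_8
  U_2 is a chain here and U_2 is conditioned on, so the path is blocked at U_2.
All paths are blocked; U_4 ⊥ U_8 | {U_2, U_3, U_6} holds.

Yes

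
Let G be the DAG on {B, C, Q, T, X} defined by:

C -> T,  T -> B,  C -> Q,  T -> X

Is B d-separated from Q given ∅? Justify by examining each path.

No

There is one path between B and Q:
Path 1: B ← T ← C → Q
  T is a chain and T is not conditioned on; C is a fork and C is not conditioned on — no node blocks this path, so it is active.
Since the path B ← T ← C → Q is active, B and Q are not d-separated given ∅.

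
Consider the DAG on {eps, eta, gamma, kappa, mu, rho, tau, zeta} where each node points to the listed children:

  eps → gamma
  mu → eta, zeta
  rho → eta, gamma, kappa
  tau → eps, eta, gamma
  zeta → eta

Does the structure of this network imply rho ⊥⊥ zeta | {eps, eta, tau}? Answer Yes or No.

There are 6 undirected paths between rho and zeta; checking each against the conditioning set {eps, eta, tau}:
Path 1: rho → eta ← mu → zeta
  eta is a collider and eta is conditioned on, which opens it; mu is a fork and mu is not conditioned on — no node blocks this path, so it is active.
Path 2: rho → eta ← zeta
  eta is a collider and eta is conditioned on, which opens it — no node blocks this path, so it is active.
Path 3: rho → gamma ← tau → eta ← mu → zeta
  gamma is a collider here and neither gamma nor any of its descendants is conditioned on, so the collider stays closed — the path is blocked at gamma.
Path 4: rho → gamma ← tau → eta ← zeta
  gamma is a collider here and neither gamma nor any of its descendants is conditioned on, so the collider stays closed — the path is blocked at gamma.
Path 5: rho → gamma ← eps ← tau → eta ← mu → zeta
  gamma is a collider here and neither gamma nor any of its descendants is conditioned on, so the collider stays closed — the path is blocked at gamma.
Path 6: rho → gamma ← eps ← tau → eta ← zeta
  gamma is a collider here and neither gamma nor any of its descendants is conditioned on, so the collider stays closed — the path is blocked at gamma.
Since the path rho → eta ← mu → zeta is active, rho and zeta are not d-separated given {eps, eta, tau}.

No — rho and zeta are not d-separated given {eps, eta, tau}.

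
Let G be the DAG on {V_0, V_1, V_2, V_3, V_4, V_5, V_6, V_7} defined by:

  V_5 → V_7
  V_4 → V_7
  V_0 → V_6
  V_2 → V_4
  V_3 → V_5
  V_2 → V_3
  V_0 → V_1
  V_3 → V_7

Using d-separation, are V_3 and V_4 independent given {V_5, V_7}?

No

Enumerating the 3 paths from V_3 to V_4 and testing each for blocking by {V_5, V_7}:
Path 1: V_3 → V_7 ← V_4
  V_7 is a collider and V_7 is conditioned on, which opens it — no node blocks this path, so it is active.
Path 2: V_3 ← V_2 → V_4
  V_2 is a fork and V_2 is not conditioned on — no node blocks this path, so it is active.
Path 3: V_3 → V_5 → V_7 ← V_4
  V_5 is a chain here and V_5 is conditioned on, so the path is blocked at V_5.
At least one path is unblocked, so d-separation fails.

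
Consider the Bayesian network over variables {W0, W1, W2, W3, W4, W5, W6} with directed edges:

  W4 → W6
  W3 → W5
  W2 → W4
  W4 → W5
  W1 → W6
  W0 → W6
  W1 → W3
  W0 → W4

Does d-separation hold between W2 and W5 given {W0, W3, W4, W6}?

Enumerating the 3 paths from W2 to W5 and testing each for blocking by {W0, W3, W4, W6}:
  1. W2 → W4 → W6 ← W1 → W3 → W5 — W4:chain[blocks]; W6:collider[open]; W1:fork[open]; W3:chain[blocks] ⇒ blocked
  2. W2 → W4 → W5 — W4:chain[blocks] ⇒ blocked
  3. W2 → W4 ← W0 → W6 ← W1 → W3 → W5 — W4:collider[open]; W0:fork[blocks]; W6:collider[open]; W1:fork[open]; W3:chain[blocks] ⇒ blocked
Since every path is blocked, d-separation holds.

Yes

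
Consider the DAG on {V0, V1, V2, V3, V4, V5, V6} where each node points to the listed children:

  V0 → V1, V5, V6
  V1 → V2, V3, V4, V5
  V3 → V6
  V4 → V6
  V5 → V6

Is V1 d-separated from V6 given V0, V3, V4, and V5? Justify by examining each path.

Yes

6 paths connect V1 and V6; each must be blocked for d-separation to hold:
Path 1: V1 → V4 → V6
  V4 is a chain here and V4 is conditioned on, so the path is blocked at V4.
Path 2: V1 → V5 → V6
  V5 is a chain here and V5 is conditioned on, so the path is blocked at V5.
Path 3: V1 → V5 ← V0 → V6
  V0 is a fork here and V0 is conditioned on, so the path is blocked at V0.
Path 4: V1 ← V0 → V6
  V0 is a fork here and V0 is conditioned on, so the path is blocked at V0.
Path 5: V1 ← V0 → V5 → V6
  V0 is a fork here and V0 is conditioned on, so the path is blocked at V0.
Path 6: V1 → V3 → V6
  V3 is a chain here and V3 is conditioned on, so the path is blocked at V3.
Since every path is blocked, d-separation holds.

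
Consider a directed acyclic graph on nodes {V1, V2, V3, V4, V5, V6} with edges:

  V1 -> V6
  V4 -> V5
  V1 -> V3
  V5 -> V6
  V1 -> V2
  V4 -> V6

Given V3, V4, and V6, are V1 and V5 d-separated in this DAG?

No

Enumerating the 2 paths from V1 to V5 and testing each for blocking by {V3, V4, V6}:
  1. V1 → V6 ← V4 → V5 — V6:collider[open]; V4:fork[blocks] ⇒ blocked
  2. V1 → V6 ← V5 — V6:collider[open] ⇒ active
Because an active path exists, V1 and V5 are not d-separated.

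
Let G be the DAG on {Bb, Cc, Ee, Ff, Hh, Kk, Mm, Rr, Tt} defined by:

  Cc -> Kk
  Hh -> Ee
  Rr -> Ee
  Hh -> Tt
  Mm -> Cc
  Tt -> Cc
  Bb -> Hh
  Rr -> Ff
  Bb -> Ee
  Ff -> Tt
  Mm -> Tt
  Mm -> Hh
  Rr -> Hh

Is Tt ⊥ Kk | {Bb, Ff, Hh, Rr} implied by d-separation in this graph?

No — Tt and Kk are not d-separated given {Bb, Ff, Hh, Rr}.

We examine all 6 paths between Tt and Kk:
Path 1: Tt → Cc → Kk
  Cc is a chain and Cc is not conditioned on — no node blocks this path, so it is active.
Path 2: Tt ← Ff ← Rr → Ee ← Hh ← Mm → Cc → Kk
  Ff is a chain here and Ff is conditioned on, so the path is blocked at Ff.
Path 3: Tt ← Ff ← Rr → Ee ← Bb → Hh ← Mm → Cc → Kk
  Ff is a chain here and Ff is conditioned on, so the path is blocked at Ff.
Path 4: Tt ← Ff ← Rr → Hh ← Mm → Cc → Kk
  Ff is a chain here and Ff is conditioned on, so the path is blocked at Ff.
Path 5: Tt ← Hh ← Mm → Cc → Kk
  Hh is a chain here and Hh is conditioned on, so the path is blocked at Hh.
Path 6: Tt ← Mm → Cc → Kk
  Mm is a fork and Mm is not conditioned on; Cc is a chain and Cc is not conditioned on — no node blocks this path, so it is active.
Since the path Tt → Cc → Kk is active, Tt and Kk are not d-separated given {Bb, Ff, Hh, Rr}.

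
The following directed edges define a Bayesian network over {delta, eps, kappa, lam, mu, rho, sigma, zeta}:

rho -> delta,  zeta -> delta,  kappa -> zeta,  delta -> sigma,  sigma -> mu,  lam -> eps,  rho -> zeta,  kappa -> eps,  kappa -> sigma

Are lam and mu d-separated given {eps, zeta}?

No — lam and mu are not d-separated given {eps, zeta}.

3 paths connect lam and mu; each must be blocked for d-separation to hold:
  1. lam → eps ← kappa → zeta → delta → sigma → mu — eps:collider[open]; kappa:fork[open]; zeta:chain[blocks]; delta:chain[open]; sigma:chain[open] ⇒ blocked
  2. lam → eps ← kappa → zeta ← rho → delta → sigma → mu — eps:collider[open]; kappa:fork[open]; zeta:collider[open]; rho:fork[open]; delta:chain[open]; sigma:chain[open] ⇒ active
  3. lam → eps ← kappa → sigma → mu — eps:collider[open]; kappa:fork[open]; sigma:chain[open] ⇒ active
Because an active path exists, lam and mu are not d-separated.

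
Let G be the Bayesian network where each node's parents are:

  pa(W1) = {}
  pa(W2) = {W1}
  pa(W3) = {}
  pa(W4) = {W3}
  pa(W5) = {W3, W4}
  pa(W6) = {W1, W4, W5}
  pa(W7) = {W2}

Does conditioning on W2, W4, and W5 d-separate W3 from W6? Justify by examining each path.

Yes

Enumerating the 4 paths from W3 to W6 and testing each for blocking by {W2, W4, W5}:
Path 1: W3 → W5 → W6
  W5 is a chain here and W5 is conditioned on, so the path is blocked at W5.
Path 2: W3 → W5 ← W4 → W6
  W4 is a fork here and W4 is conditioned on, so the path is blocked at W4.
Path 3: W3 → W4 → W5 → W6
  W4 is a chain here and W4 is conditioned on, so the path is blocked at W4.
Path 4: W3 → W4 → W6
  W4 is a chain here and W4 is conditioned on, so the path is blocked at W4.
Every path is blocked, so W3 and W6 are d-separated given {W2, W4, W5}.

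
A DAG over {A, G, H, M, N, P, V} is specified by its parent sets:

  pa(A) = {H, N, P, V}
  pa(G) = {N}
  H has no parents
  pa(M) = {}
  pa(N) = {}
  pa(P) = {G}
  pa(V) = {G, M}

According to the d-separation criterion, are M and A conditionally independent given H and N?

No

We examine all 3 paths between M and A:
  1. M → V → A — V:chain[open] ⇒ active
  2. M → V ← G ← N → A — V:collider[blocks]; G:chain[open]; N:fork[blocks] ⇒ blocked
  3. M → V ← G → P → A — V:collider[blocks]; G:fork[open]; P:chain[open] ⇒ blocked
Since the path M → V → A is active, M and A are not d-separated given {H, N}.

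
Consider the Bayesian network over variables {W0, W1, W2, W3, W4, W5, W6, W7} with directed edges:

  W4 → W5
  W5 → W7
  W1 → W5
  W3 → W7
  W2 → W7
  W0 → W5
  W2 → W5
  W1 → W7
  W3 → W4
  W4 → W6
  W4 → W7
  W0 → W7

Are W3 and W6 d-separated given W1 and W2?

No — W3 and W6 are not d-separated given {W1, W2}.

We examine all 6 paths between W3 and W6:
  1. W3 → W4 → W6 — W4:chain[open] ⇒ active
  2. W3 → W7 ← W5 ← W4 → W6 — W7:collider[blocks]; W5:chain[open]; W4:fork[open] ⇒ blocked
  3. W3 → W7 ← W1 → W5 ← W4 → W6 — W7:collider[blocks]; W1:fork[blocks]; W5:collider[blocks]; W4:fork[open] ⇒ blocked
  4. W3 → W7 ← W0 → W5 ← W4 → W6 — W7:collider[blocks]; W0:fork[open]; W5:collider[blocks]; W4:fork[open] ⇒ blocked
  5. W3 → W7 ← W2 → W5 ← W4 → W6 — W7:collider[blocks]; W2:fork[blocks]; W5:collider[blocks]; W4:fork[open] ⇒ blocked
  6. W3 → W7 ← W4 → W6 — W7:collider[blocks]; W4:fork[open] ⇒ blocked
At least one path is unblocked, so d-separation fails.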